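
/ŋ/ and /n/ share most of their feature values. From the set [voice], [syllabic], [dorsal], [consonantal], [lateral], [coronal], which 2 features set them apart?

[coronal], [dorsal]

/ŋ/ is the velar nasal and /n/ is the alveolar nasal. Both are [+voice], [-syllabic], [+consonantal], [-lateral]. /ŋ/ is [-coronal] while /n/ is [+coronal]; /ŋ/ is [+dorsal] while /n/ is [-dorsal], so the distinguishing features are [coronal], [dorsal].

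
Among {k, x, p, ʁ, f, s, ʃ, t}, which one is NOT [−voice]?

/ʁ/ is the voiced uvular fricative, which is [+voice]; the rest — /p, x, ʃ, k, t, f, s/ — are [−voice].

ʁ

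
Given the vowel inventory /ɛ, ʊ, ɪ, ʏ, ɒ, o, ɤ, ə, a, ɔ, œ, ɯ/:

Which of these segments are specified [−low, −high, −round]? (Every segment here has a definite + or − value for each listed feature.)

ɛ, ɤ, ə

Eliminate segments failing any feature: /ʊ, ɪ, ʏ, ɯ/ are [+high]; /ɒ, a/ are [+low]; /o, ɔ, œ/ are [+round]. The remaining /ɛ, ɤ, ə/ satisfy [−low], [−high], [−round].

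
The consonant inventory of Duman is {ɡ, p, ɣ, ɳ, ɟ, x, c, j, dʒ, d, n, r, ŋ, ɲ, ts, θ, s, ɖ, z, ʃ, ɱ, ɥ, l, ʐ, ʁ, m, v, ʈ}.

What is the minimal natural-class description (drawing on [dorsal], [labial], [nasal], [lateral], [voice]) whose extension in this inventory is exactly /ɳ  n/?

The class [+nasal], [-labial], [-dorsal] has exactly /ɳ, n/ as its extension in this inventory. No smaller conjunction from the listed features achieves this: [-labial, -dorsal] alone would also admit /dʒ, d, r, ts, …/; [+nasal, -dorsal] alone would also admit /ɱ, m/; [+nasal, -labial] alone would also admit /ŋ, ɲ/; and checking the remaining two-feature bundles turns up none with this extension.

[+nasal, -labial, -dorsal]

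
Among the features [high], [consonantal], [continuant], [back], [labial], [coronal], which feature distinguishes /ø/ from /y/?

[high]

The two segments share [-consonantal], [+continuant], [-back], [+labial], [-coronal]. The only feature from the list on which they differ: /ø/ is [-high] while /y/ is [+high].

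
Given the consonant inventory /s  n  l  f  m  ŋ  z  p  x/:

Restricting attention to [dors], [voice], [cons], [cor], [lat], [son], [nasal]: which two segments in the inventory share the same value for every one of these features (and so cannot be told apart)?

On the given features, /f/ and /p/ have an identical profile: [−dorsal], [−voice], [+consonantal], [−coronal], [−lateral], [−sonorant], [−nasal]. No other two segments in the inventory coincide on all 7 features. (They do differ in [continuant], which is not among the given features.)

f, p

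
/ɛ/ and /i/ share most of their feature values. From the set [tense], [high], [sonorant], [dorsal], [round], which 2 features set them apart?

/ɛ/ (mid front unrounded lax vowel) and /i/ (high front unrounded tense vowel) agree on [+sonorant], [+dorsal], [-round]. They differ on [high] (/ɛ/ [-], /i/ [+]), [tense] (/ɛ/ [-], /i/ [+]).

[high], [tense]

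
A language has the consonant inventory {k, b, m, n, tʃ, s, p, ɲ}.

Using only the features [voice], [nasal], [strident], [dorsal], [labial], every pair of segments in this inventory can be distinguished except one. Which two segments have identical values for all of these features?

tʃ, s

Both /tʃ/ and /s/ are [−voice], [−nasal], [+strident], [−dorsal], [−labial]. Since the list omits [continuant], [anterior] and [distributed] — which do distinguish the voiceless postalveolar affricate from the voiceless alveolar fricative — this pair collapses; all other pairs remain distinct.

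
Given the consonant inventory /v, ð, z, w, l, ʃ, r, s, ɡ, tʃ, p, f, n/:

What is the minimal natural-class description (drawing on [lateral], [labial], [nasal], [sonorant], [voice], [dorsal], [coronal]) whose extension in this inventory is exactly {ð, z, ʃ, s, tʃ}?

[-sonorant, +coronal]

Every target segment is [-sonorant], [+coronal]; each remaining inventory member fails at least one of these. Each conjunct is needed — [+coronal] alone would also admit /l, r, n/; [-sonorant] alone would also admit /v, ɡ, p, f/ — and no other single listed feature has exactly this extension, so two is the minimum.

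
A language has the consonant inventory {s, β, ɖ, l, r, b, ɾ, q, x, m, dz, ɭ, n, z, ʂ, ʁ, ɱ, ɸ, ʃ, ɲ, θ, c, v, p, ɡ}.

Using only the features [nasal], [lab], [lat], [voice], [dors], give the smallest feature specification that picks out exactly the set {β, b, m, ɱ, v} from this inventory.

[+voice, +lab]

/β, b, m, ɱ, v/ are all [+voice], [+labial], and no other segment in the inventory matches both values. Dropping any one of them over-generates: [+labial] alone would also admit /ɸ, p/; [+voice] alone would also admit /ɖ, l, r, ɾ, …/. No other single listed feature picks out exactly this set either, so fewer than two features will not do.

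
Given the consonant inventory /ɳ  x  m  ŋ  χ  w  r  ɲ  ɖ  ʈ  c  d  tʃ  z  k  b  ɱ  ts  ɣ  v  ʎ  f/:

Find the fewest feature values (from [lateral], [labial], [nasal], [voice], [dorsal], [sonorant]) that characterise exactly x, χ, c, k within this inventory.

[−voice, +dorsal]

The class [−voice], [+dorsal] has exactly /x, χ, c, k/ as its extension in this inventory. No smaller conjunction from the listed features achieves this: [+dorsal] alone would also admit /ŋ, w, ɲ, ɣ, …/; [−voice] alone would also admit /ʈ, tʃ, ts, f/; and checking the remaining single features turns up none with this extension.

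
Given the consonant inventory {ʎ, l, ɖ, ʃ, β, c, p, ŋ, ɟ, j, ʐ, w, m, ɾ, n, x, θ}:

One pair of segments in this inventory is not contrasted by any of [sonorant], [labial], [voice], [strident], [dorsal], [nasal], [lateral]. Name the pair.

x, c

Both /x/ and /c/ are [−sonorant], [−labial], [−voice], [−strident], [+dorsal], [−nasal], [−lateral]. Since the list omits [continuant] and [back] — which do distinguish the voiceless velar fricative from the voiceless palatal stop — this pair collapses; all other pairs remain distinct.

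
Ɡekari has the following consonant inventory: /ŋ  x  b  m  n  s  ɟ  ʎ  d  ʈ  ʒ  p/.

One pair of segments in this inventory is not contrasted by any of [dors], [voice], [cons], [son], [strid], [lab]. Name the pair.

Both /ŋ/ and /ʎ/ are [+dorsal], [+voice], [+consonantal], [+sonorant], [-strident], [-labial]. Since the list omits [nasal], [lateral] and [back] — which do distinguish the velar nasal from the palatal lateral approximant — this pair collapses; all other pairs remain distinct.

ŋ, ʎ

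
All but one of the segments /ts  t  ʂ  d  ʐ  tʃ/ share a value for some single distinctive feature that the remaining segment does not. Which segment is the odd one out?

tʃ

[distributed] groups all but one: /ʐ, d, ʂ, ts, t/ share [-distributed] while /tʃ/ (voiceless postalveolar affricate) alone is [+distributed]. Removing any other segment would not leave a single-feature class that excludes it.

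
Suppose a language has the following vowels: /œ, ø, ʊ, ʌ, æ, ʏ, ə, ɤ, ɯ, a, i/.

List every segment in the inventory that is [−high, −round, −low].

ʌ, ə, ɤ

Checking each segment against [−high], [−round], [−low]: /ʌ/ (mid back unrounded lax vowel), /ə/ (mid central vowel (schwa)), /ɤ/ (mid back unrounded tense vowel) satisfy every feature; every other segment in the inventory fails at least one.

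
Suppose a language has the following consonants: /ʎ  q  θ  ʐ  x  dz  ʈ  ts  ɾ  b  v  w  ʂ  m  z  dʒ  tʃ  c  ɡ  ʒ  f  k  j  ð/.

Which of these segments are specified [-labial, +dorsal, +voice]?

Eliminate segments failing any feature: /q, x, c, k/ are [-voice]; /θ, ʐ, dz, ʈ, ts, ɾ, ʂ, z, dʒ, tʃ, ʒ, ð/ are [-dorsal]; /b, v, w, m, f/ are [+labial]. The remaining /ʎ, ɡ, j/ satisfy [-labial], [+dorsal], [+voice].

ʎ, ɡ, j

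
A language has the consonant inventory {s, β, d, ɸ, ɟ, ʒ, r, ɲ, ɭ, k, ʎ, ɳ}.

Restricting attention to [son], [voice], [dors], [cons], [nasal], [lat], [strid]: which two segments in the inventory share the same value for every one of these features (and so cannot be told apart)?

d, β

/d/ (voiced alveolar stop) and /β/ (voiced bilabial fricative) are both [-sonorant], [+voice], [-dorsal], [+consonantal], [-nasal], [-lateral], [-strident], so none of the listed features separates them. (They do differ in [continuant], [labial] and [coronal], which are not among the given features.) Every other pair in the inventory differs on at least one listed feature.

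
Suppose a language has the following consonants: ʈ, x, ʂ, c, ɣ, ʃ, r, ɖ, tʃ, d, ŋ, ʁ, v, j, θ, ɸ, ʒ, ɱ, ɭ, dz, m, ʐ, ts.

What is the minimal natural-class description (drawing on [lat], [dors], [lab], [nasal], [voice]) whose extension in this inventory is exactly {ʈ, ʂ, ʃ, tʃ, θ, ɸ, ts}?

[−voice, −dors]

/ʈ, ʂ, ʃ, tʃ, θ, ɸ, ts/ are all [−voice], [−dorsal], and no other segment in the inventory matches both values. Dropping any one of them over-generates: [−dorsal] alone would also admit /r, ɖ, d, v, …/; [−voice] alone would also admit /x, c/. No other single listed feature picks out exactly this set either, so fewer than two features will not do.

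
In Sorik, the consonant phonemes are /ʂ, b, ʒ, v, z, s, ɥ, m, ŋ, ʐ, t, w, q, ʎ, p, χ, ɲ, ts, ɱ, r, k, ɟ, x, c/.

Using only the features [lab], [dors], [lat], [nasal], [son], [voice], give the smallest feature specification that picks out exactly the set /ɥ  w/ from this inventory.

The class [+labial], [+dorsal] has exactly /ɥ, w/ as its extension in this inventory. No smaller conjunction from the listed features achieves this: [+dorsal] alone would also admit /ŋ, q, ʎ, χ, …/; [+labial] alone would also admit /b, v, m, p, …/; and checking the remaining single features turns up none with this extension.

[+lab, +dors]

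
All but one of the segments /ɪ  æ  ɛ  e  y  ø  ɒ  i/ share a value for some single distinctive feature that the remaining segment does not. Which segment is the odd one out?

[back] groups all but one: /y, ɪ, ø, i, æ, e, ɛ/ share [−back] while /ɒ/ (low back rounded vowel) alone is [+back]. Removing any other segment would not leave a single-feature class that excludes it.

ɒ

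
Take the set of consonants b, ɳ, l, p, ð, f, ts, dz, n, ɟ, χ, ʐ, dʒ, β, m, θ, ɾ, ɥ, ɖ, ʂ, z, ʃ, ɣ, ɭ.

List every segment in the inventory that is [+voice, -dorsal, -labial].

ɳ, l, ð, dz, n, ʐ, dʒ, ɾ, ɖ, z, ɭ

Among the inventory, the [+voice] segments are /b, ɳ, l, ð, dz, n, ɟ, ʐ, dʒ, β, m, ɾ, ɥ, ɖ, z, ɣ, ɭ/.
Intersecting with [-dorsal] gives /b, ɳ, l, ð, dz, n, ʐ, dʒ, β, m, ɾ, ɖ, z, ɭ/.
Of those, [-labial] leaves /ɳ, l, ð, dz, n, ʐ, dʒ, ɾ, ɖ, z, ɭ/.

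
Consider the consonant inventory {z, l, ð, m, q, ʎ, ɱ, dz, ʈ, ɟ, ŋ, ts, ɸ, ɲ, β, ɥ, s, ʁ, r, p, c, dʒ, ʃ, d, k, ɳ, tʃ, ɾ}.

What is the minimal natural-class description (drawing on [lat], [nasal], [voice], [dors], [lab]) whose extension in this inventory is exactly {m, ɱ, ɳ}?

The class [+nasal], [-dorsal] has exactly /m, ɱ, ɳ/ as its extension in this inventory. No smaller conjunction from the listed features achieves this: [-dorsal] alone would also admit /z, l, ð, dz, …/; [+nasal] alone would also admit /ŋ, ɲ/; and checking the remaining single features turns up none with this extension.

[+nasal, -dors]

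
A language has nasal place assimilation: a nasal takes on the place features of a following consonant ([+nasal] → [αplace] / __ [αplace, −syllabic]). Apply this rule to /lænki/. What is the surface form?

The only nasal preceding a consonant is /n/ before /k/. /k/ is [+dorsal], so /n/ → /ŋ/, giving [læŋki].

[læŋki]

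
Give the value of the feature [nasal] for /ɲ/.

/ɲ/ is the palatal nasal. The feature [nasal] marks segments produced with velum lowered (airflow through the nose); /ɲ/ has this property, so it is [+nasal].

[+nasal]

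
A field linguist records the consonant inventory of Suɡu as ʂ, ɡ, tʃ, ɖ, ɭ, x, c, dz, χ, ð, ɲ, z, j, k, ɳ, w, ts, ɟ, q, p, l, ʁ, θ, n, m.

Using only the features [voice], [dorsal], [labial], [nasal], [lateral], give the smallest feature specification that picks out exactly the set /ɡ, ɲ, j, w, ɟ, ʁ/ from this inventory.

Every target segment is [+voice], [+dorsal]; each remaining inventory member fails at least one of these. Each conjunct is needed — [+dorsal] alone would also admit /x, c, χ, k, …/; [+voice] alone would also admit /ɖ, ɭ, dz, ð, …/ — and no other single listed feature has exactly this extension, so two is the minimum.

[+voice, +dorsal]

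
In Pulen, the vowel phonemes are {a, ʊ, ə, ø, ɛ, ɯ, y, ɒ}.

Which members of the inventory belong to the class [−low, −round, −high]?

ə, ɛ

Eliminate segments failing any feature: /a, ɒ/ are [+low]; /ʊ, ø, y/ are [+round]; /ɯ/ is [+high]. The remaining /ə, ɛ/ satisfy [−low], [−round], [−high].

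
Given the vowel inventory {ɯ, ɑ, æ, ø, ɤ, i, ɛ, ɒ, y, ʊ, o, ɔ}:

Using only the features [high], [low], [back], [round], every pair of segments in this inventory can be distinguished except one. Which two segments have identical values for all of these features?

o, ɔ

Both /o/ and /ɔ/ are [-high], [-low], [+back], [+round]. Since the list omits [tense] — which does distinguish the mid back rounded tense vowel from the mid back rounded lax vowel — this pair collapses; all other pairs remain distinct.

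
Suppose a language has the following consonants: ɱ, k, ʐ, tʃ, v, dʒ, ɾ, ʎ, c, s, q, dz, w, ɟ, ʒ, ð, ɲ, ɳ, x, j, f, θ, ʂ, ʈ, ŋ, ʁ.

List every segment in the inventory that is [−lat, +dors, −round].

k, c, q, ɟ, ɲ, x, j, ŋ, ʁ

Among the inventory, the [−lateral] segments are /ɱ, k, ʐ, tʃ, v, dʒ, ɾ, c, s, q, dz, w, ɟ, ʒ, ð, ɲ, ɳ, x, j, f, θ, ʂ, ʈ, ŋ, ʁ/.
Intersecting with [+dorsal] gives /k, c, q, w, ɟ, ɲ, x, j, ŋ, ʁ/.
Of those, [−round] leaves /k, c, q, ɟ, ɲ, x, j, ŋ, ʁ/.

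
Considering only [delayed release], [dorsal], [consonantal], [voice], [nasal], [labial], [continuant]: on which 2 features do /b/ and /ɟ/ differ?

[labial], [dorsal]

/b/ (voiced bilabial stop) and /ɟ/ (voiced palatal stop) agree on [-delayed release], [+consonantal], [+voice], [-nasal], [-continuant]. They differ on [labial] (/b/ [+], /ɟ/ [-]), [dorsal] (/b/ [-], /ɟ/ [+]).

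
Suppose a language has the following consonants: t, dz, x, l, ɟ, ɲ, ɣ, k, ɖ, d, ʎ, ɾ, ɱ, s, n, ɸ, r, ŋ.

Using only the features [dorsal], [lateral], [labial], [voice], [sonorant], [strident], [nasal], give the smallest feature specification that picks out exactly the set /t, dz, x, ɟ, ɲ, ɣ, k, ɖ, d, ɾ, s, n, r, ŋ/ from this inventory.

[−lateral, −labial]

The class [−lateral], [−labial] has exactly /t, dz, x, ɟ, ɲ, ɣ, k, ɖ, d, ɾ, s, n, r, ŋ/ as its extension in this inventory. No smaller conjunction from the listed features achieves this: [−labial] alone would also admit /l, ʎ/; [−lateral] alone would also admit /ɱ, ɸ/; and checking the remaining single features turns up none with this extension.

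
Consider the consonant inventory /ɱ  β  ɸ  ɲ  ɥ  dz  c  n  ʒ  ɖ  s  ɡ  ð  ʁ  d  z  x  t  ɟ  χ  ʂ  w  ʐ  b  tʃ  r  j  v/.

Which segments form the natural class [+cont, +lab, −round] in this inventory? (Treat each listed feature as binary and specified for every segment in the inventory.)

First, the [+continuant] segments are /β, ɸ, ɥ, ʒ, s, ð, ʁ, z, x, χ, ʂ, w, ʐ, r, j, v/.
Intersecting with [+labial] gives /β, ɸ, ɥ, w, v/.
Then [−round] leaves /β, ɸ, v/.

β, ɸ, v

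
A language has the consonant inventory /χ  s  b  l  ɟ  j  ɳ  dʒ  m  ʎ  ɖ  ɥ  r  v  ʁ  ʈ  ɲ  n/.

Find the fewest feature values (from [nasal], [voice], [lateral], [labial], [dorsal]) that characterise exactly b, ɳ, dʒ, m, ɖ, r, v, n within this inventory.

Every target segment is [+voice], [−lateral], [−dorsal]; each remaining inventory member fails at least one of these. Each conjunct is needed — [−lateral, −dorsal] alone would also admit /s, ʈ/; [+voice, −dorsal] alone would also admit /l/; [+voice, −lateral] alone would also admit /ɟ, j, ɥ, ʁ, …/ — and no other combination of two listed features has exactly this extension, so three is the minimum.

[+voice, −lateral, −dorsal]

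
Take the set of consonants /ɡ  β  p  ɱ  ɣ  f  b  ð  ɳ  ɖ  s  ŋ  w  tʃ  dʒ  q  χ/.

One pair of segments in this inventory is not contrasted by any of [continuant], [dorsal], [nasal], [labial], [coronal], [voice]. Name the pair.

dʒ, ɖ

/dʒ/ (voiced postalveolar affricate) and /ɖ/ (voiced retroflex stop) are both [−continuant], [−dorsal], [−nasal], [−labial], [+coronal], [+voice], so none of the listed features separates them. (They do differ in [strident], [delayed release] and [distributed], which are not among the given features.) Every other pair in the inventory differs on at least one listed feature.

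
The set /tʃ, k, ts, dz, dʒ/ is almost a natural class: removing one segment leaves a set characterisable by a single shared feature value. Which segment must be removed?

The remaining segments after removing /k/ share [+delayed release]; /k/ (voiceless velar stop) is [-delayed release]. For every other candidate removal, the leftover set fails to share any single feature value that the removed segment lacks.

k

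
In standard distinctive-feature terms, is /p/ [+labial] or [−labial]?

[+labial]

/p/ is the voiceless bilabial stop. The feature [labial] marks segments articulated with one or both lips; /p/ has this property, so it is [+labial].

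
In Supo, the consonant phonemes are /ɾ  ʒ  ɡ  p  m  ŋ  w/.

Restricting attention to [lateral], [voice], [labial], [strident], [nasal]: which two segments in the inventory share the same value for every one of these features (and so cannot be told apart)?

Both /ɾ/ and /ɡ/ are [-lateral], [+voice], [-labial], [-strident], [-nasal]. Since the list omits [sonorant], [coronal] and [dorsal] — which do distinguish the alveolar tap from the voiced velar stop — this pair collapses; all other pairs remain distinct.

ɾ, ɡ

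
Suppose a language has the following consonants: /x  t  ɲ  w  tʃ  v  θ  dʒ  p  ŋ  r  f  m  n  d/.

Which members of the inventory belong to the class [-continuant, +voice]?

Checking each segment against [-continuant], [+voice]: /ɲ/ (palatal nasal), /dʒ/ (voiced postalveolar affricate), /ŋ/ (velar nasal), /m/ (bilabial nasal), /n/ (alveolar nasal), /d/ (voiced alveolar stop) satisfy every feature; every other segment in the inventory fails at least one.

ɲ, dʒ, ŋ, m, n, d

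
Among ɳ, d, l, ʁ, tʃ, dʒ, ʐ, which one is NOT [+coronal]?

/ʁ/ is the voiced uvular fricative, which is [−coronal]; the rest — /d, l, dʒ, ʐ, tʃ, ɳ/ — are [+coronal].

ʁ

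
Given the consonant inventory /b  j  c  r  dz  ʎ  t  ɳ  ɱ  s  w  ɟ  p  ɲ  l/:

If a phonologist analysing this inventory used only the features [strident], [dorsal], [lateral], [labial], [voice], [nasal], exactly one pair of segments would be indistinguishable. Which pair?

ɟ, j

Both /ɟ/ and /j/ are [-strident], [+dorsal], [-lateral], [-labial], [+voice], [-nasal]. Since the list omits [sonorant] and [continuant] — which do distinguish the voiced palatal stop from the palatal glide — this pair collapses; all other pairs remain distinct.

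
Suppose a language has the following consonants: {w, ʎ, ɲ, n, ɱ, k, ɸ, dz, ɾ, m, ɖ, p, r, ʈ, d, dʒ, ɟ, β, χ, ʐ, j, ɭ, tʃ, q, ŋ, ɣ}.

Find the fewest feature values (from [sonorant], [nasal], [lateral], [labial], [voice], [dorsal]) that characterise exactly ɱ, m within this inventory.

Every target segment is [+nasal], [+labial]; each remaining inventory member fails at least one of these. Each conjunct is needed — [+labial] alone would also admit /w, ɸ, p, β/; [+nasal] alone would also admit /ɲ, n, ŋ/ — and no other single listed feature has exactly this extension, so two is the minimum.

[+nasal, +labial]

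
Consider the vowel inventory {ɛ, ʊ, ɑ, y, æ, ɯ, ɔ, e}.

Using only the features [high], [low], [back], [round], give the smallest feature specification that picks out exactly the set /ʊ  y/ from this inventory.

Every target segment is [+high], [+round]; each remaining inventory member fails at least one of these. Each conjunct is needed — [+round] alone would also admit /ɔ/; [+high] alone would also admit /ɯ/ — and no other single listed feature has exactly this extension, so two is the minimum.

[+high, +round]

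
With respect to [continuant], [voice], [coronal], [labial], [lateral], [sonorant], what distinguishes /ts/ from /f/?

[continuant], [labial], [coronal]

/ts/ is the voiceless alveolar affricate and /f/ is the voiceless labiodental fricative. Both are [-voice], [-lateral], [-sonorant]. /ts/ is [-continuant] while /f/ is [+continuant]; /ts/ is [-labial] while /f/ is [+labial]; /ts/ is [+coronal] while /f/ is [-coronal], so the distinguishing features are [continuant], [labial], [coronal].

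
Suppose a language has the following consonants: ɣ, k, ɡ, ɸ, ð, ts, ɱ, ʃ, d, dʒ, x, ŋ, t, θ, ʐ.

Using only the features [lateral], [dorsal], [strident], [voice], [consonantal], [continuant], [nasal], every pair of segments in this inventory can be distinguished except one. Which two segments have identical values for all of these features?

ɸ, θ

/ɸ/ (voiceless bilabial fricative) and /θ/ (voiceless dental fricative) are both [-lateral], [-dorsal], [-strident], [-voice], [+consonantal], [+continuant], [-nasal], so none of the listed features separates them. (They do differ in [labial] and [coronal], which are not among the given features.) Every other pair in the inventory differs on at least one listed feature.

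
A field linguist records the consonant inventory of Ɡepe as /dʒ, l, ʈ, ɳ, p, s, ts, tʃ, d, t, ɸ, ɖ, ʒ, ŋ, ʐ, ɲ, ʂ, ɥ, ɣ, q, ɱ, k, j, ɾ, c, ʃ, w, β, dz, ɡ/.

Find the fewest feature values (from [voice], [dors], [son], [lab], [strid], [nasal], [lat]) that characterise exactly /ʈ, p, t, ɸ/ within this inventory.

[-voice, -strid, -dors]

/ʈ, p, t, ɸ/ are all [-voice], [-strident], [-dorsal], and no other segment in the inventory matches all three values. Dropping any one of them over-generates: [-strident, -dorsal] alone would also admit /l, ɳ, d, ɖ, …/; [-voice, -dorsal] alone would also admit /s, ts, tʃ, ʂ, …/; [-voice, -strident] alone would also admit /q, k, c/. No other combination of two listed features picks out exactly this set either, so fewer than three features will not do.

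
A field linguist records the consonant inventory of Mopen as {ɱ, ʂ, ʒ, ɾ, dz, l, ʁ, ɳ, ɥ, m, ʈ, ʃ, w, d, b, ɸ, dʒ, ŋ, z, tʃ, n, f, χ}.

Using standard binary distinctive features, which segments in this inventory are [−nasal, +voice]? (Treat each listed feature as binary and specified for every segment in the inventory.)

Checking each segment against [−nasal], [+voice]: /ʒ/ (voiced postalveolar fricative), /ɾ/ (alveolar tap), /dz/ (voiced alveolar affricate), /l/ (alveolar lateral approximant), /ʁ/ (voiced uvular fricative), /ɥ/ (labial-palatal glide), among others, satisfy every feature; every other segment in the inventory fails at least one.

ʒ, ɾ, dz, l, ʁ, ɥ, w, d, b, dʒ, z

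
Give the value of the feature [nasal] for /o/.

As the mid back rounded tense vowel, /o/ is [-nasal].

[-nasal]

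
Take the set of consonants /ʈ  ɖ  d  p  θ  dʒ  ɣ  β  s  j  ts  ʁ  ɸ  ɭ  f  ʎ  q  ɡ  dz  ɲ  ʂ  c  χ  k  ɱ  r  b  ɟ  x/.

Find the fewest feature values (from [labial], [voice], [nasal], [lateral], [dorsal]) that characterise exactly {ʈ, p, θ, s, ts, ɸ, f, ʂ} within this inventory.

Every target segment is [−voice], [−dorsal]; each remaining inventory member fails at least one of these. Each conjunct is needed — [−dorsal] alone would also admit /ɖ, d, dʒ, β, …/; [−voice] alone would also admit /q, c, χ, k, …/ — and no other single listed feature has exactly this extension, so two is the minimum.

[−voice, −dorsal]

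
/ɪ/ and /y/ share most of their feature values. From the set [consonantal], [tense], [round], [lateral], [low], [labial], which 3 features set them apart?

The two segments share [-consonantal], [-lateral], [-low]. The only features from the list on which they differ: /ɪ/ is [-labial] while /y/ is [+labial]; /ɪ/ is [-round] while /y/ is [+round]; /ɪ/ is [-tense] while /y/ is [+tense].

[labial], [round], [tense]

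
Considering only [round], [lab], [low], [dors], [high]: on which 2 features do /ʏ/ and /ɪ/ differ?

[labial], [round]

/ʏ/ is the high front rounded lax vowel and /ɪ/ is the high front unrounded lax vowel. Both are [−low], [+dorsal], [+high]. /ʏ/ is [+labial] while /ɪ/ is [−labial]; /ʏ/ is [+round] while /ɪ/ is [−round], so the distinguishing features are [labial], [round].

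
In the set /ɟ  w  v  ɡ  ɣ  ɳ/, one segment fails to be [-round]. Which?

Every segment except /w/ is [-round]. /w/ (labial-velar glide) is [+round], so it is the exception.

w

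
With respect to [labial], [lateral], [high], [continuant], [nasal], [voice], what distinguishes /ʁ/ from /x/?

[voice], [high]

The two segments share [-labial], [-lateral], [+continuant], [-nasal]. The only features from the list on which they differ: /ʁ/ is [+voice] while /x/ is [-voice]; /ʁ/ is [-high] while /x/ is [+high].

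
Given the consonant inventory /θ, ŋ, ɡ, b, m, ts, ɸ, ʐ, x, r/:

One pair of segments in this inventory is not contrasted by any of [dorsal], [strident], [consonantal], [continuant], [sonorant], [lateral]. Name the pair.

θ, ɸ

Both /θ/ and /ɸ/ are [−dorsal], [−strident], [+consonantal], [+continuant], [−sonorant], [−lateral]. Since the list omits [labial] and [coronal] — which do distinguish the voiceless dental fricative from the voiceless bilabial fricative — this pair collapses; all other pairs remain distinct.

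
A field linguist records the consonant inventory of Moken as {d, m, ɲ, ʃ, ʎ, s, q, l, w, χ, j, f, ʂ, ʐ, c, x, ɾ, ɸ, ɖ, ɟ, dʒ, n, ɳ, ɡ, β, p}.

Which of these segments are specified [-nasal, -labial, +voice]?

d, ʎ, l, j, ʐ, ɾ, ɖ, ɟ, dʒ, ɡ

First, the [-nasal] segments are /d, ʃ, ʎ, s, q, l, w, χ, j, f, ʂ, ʐ, c, x, ɾ, ɸ, ɖ, ɟ, dʒ, ɡ, β, p/.
Intersecting with [-labial] gives /d, ʃ, ʎ, s, q, l, χ, j, ʂ, ʐ, c, x, ɾ, ɖ, ɟ, dʒ, ɡ/.
Of those, [+voice] leaves /d, ʎ, l, j, ʐ, ɾ, ɖ, ɟ, dʒ, ɡ/.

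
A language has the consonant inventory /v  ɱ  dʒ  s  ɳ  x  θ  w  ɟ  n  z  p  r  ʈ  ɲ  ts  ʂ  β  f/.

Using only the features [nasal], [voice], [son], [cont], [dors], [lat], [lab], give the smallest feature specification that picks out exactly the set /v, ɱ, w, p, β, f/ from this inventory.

/v, ɱ, w, p, β, f/ are exactly the [+labial] segments in the inventory, so a single feature suffices.

[+lab]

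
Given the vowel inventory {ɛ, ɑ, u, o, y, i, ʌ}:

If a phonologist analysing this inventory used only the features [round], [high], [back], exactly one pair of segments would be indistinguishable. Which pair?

On the given features, /ʌ/ and /ɑ/ have an identical profile: [−round], [−high], [+back]. No other two segments in the inventory coincide on all 3 features. (They do differ in [low], which is not among the given features.)

ʌ, ɑ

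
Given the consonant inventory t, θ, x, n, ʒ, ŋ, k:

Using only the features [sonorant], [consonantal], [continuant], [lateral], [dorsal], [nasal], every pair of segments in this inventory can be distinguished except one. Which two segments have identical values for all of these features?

ʒ, θ

On the given features, /ʒ/ and /θ/ have an identical profile: [−sonorant], [+consonantal], [+continuant], [−lateral], [−dorsal], [−nasal]. No other two segments in the inventory coincide on all 6 features. (They do differ in [voice], [strident] and [anterior], which are not among the given features.)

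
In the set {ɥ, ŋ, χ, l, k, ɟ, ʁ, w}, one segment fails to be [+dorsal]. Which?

/l/ is the alveolar lateral approximant, which is [−dorsal]; the rest — /ŋ, k, χ, ʁ, ɟ, ɥ, w/ — are [+dorsal].

l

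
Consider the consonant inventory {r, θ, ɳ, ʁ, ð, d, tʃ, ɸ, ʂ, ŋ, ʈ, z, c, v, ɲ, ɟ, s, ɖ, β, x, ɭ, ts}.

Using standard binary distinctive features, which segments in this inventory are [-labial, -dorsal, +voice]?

First, the [-labial] segments are /r, θ, ɳ, ʁ, ð, d, tʃ, ʂ, ŋ, ʈ, z, c, ɲ, ɟ, s, ɖ, x, ɭ, ts/.
Intersecting with [-dorsal] gives /r, θ, ɳ, ð, d, tʃ, ʂ, ʈ, z, s, ɖ, ɭ, ts/.
Among these, [+voice] leaves /r, ɳ, ð, d, z, ɖ, ɭ/.

r, ɳ, ð, d, z, ɖ, ɭ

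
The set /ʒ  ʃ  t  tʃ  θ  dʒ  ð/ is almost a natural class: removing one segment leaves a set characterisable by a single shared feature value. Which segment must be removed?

The remaining segments after removing /t/ share [+distributed]; /t/ (voiceless alveolar stop) is [-distributed]. For every other candidate removal, the leftover set fails to share any single feature value that the removed segment lacks.

t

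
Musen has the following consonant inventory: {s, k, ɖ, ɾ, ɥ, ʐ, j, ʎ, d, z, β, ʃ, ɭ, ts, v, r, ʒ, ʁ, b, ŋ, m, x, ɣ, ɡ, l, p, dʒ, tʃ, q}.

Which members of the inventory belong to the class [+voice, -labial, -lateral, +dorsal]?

j, ʁ, ŋ, ɣ, ɡ

Eliminate segments failing any feature: /s, k, ʃ, ts, x, p, tʃ, q/ are [-voice]; /ɖ, ɾ, ʐ, d, z, r, ʒ, dʒ/ are [-dorsal]; /ɥ, β, v, b, m/ are [+labial]; /ʎ, ɭ, l/ are [+lateral]. The remaining /j, ʁ, ŋ, ɣ, ɡ/ satisfy [+voice], [-labial], [-lateral], [+dorsal].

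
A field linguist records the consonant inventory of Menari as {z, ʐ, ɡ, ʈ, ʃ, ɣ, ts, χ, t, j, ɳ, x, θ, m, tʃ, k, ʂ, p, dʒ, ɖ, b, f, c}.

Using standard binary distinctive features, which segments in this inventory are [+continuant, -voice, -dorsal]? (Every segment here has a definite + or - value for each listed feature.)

First, the [+continuant] segments are /z, ʐ, ʃ, ɣ, χ, j, x, θ, ʂ, f/.
Then [-voice] gives /ʃ, χ, x, θ, ʂ, f/.
Within that set, [-dorsal] leaves /ʃ, θ, ʂ, f/.

ʃ, θ, ʂ, f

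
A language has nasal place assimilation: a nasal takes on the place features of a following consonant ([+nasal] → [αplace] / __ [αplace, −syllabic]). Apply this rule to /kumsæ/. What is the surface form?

The only nasal preceding a consonant is /m/ before /s/. /s/ is [+coronal], so /m/ → /n/, giving [kunsæ].

[kunsæ]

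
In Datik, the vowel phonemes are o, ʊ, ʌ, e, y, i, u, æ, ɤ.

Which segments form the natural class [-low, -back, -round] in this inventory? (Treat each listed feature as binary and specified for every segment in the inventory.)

e, i

Eliminate segments failing any feature: /o, ʊ, ʌ, u, ɤ/ are [+back]; /y/ is [+round]; /æ/ is [+low]. The remaining /e, i/ satisfy [-low], [-back], [-round].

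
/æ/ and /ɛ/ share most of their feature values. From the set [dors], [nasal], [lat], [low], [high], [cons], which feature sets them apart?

/æ/ is the low front unrounded vowel and /ɛ/ is the mid front unrounded lax vowel. Both are [+dorsal], [−nasal], [−lateral], [−high], [−consonantal]. /æ/ is [+low] while /ɛ/ is [−low], so the distinguishing feature is [low].

[low]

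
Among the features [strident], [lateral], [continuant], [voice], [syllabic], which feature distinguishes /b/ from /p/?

The two segments share [−strident], [−lateral], [−continuant], [−syllabic]. The only feature from the list on which they differ: /b/ is [+voice] while /p/ is [−voice].

[voice]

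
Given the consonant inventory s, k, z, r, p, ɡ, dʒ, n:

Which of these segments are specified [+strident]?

s, z, dʒ

The feature [strident] marks segments high-amplitude, high-frequency frication (the sibilants). In this inventory /s, z, dʒ/ have that property, so they are [+strident]; /k, r, p, ɡ, n/ are [-strident].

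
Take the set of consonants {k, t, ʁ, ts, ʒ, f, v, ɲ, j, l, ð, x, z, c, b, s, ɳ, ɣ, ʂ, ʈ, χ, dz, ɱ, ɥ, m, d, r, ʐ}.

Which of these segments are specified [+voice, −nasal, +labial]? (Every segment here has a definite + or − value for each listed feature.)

v, b, ɥ

First, the [+voice] segments are /ʁ, ʒ, v, ɲ, j, l, ð, z, b, ɳ, ɣ, dz, ɱ, ɥ, m, d, r, ʐ/.
Of those, [−nasal] gives /ʁ, ʒ, v, j, l, ð, z, b, ɣ, dz, ɥ, d, r, ʐ/.
Within that set, [+labial] leaves /v, b, ɥ/.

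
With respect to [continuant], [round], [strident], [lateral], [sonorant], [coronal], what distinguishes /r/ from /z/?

[sonorant], [strident]

/r/ (alveolar trill) and /z/ (voiced alveolar fricative) agree on [+continuant], [-round], [-lateral], [+coronal]. They differ on [sonorant] (/r/ [+], /z/ [-]), [strident] (/r/ [-], /z/ [+]).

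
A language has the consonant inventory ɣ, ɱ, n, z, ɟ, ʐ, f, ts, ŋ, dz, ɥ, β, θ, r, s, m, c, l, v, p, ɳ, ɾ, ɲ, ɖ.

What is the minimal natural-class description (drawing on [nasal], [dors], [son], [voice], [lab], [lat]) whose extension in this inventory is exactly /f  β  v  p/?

[−son, +lab]

The class [−sonorant], [+labial] has exactly /f, β, v, p/ as its extension in this inventory. No smaller conjunction from the listed features achieves this: [+labial] alone would also admit /ɱ, ɥ, m/; [−sonorant] alone would also admit /ɣ, z, ɟ, ʐ, …/; and checking the remaining single features turns up none with this extension.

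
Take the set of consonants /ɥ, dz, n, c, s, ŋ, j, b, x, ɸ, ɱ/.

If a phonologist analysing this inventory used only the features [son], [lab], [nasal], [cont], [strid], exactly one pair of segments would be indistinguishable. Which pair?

ŋ, n

/ŋ/ (velar nasal) and /n/ (alveolar nasal) are both [+sonorant], [−labial], [+nasal], [−continuant], [−strident], so none of the listed features separates them. (They do differ in [coronal] and [dorsal], which are not among the given features.) Every other pair in the inventory differs on at least one listed feature.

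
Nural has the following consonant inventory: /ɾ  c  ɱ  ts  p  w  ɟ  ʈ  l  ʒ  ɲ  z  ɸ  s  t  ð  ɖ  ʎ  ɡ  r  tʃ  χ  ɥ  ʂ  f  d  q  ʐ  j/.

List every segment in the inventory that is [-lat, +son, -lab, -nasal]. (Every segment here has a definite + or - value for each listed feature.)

ɾ, r, j

Eliminate segments failing any feature: /c, ts, p, ɟ, ʈ, ʒ, z, ɸ, s, t, ð, ɖ, ɡ, tʃ, χ, ʂ, f, d, q, ʐ/ are [-sonorant]; /ɱ, w, ɥ/ are [+labial]; /l, ʎ/ are [+lateral]; /ɲ/ is [+nasal]. The remaining /ɾ, r, j/ satisfy [-lateral], [+sonorant], [-labial], [-nasal].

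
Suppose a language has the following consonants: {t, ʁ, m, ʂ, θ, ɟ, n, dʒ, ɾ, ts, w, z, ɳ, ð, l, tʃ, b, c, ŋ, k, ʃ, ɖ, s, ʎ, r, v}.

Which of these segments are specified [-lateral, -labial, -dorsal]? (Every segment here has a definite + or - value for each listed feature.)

t, ʂ, θ, n, dʒ, ɾ, ts, z, ɳ, ð, tʃ, ʃ, ɖ, s, r

Among the inventory, the [-lateral] segments are /t, ʁ, m, ʂ, θ, ɟ, n, dʒ, ɾ, ts, w, z, ɳ, ð, tʃ, b, c, ŋ, k, ʃ, ɖ, s, r, v/.
Then [-labial] gives /t, ʁ, ʂ, θ, ɟ, n, dʒ, ɾ, ts, z, ɳ, ð, tʃ, c, ŋ, k, ʃ, ɖ, s, r/.
Intersecting with [-dorsal] leaves /t, ʂ, θ, n, dʒ, ɾ, ts, z, ɳ, ð, tʃ, ʃ, ɖ, s, r/.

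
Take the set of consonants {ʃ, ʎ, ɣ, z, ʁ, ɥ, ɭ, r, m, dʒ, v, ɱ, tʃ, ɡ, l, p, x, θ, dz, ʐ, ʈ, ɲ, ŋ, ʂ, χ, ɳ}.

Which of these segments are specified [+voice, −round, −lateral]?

ɣ, z, ʁ, r, m, dʒ, v, ɱ, ɡ, dz, ʐ, ɲ, ŋ, ɳ

Eliminate segments failing any feature: /ʃ, tʃ, p, x, θ, ʈ, ʂ, χ/ are [−voice]; /ʎ, ɭ, l/ are [+lateral]; /ɥ/ is [+round]. The remaining /ɣ, z, ʁ, r, m, dʒ, v, ɱ, ɡ, dz, ʐ, ɲ, ŋ, ɳ/ satisfy [+voice], [−round], [−lateral].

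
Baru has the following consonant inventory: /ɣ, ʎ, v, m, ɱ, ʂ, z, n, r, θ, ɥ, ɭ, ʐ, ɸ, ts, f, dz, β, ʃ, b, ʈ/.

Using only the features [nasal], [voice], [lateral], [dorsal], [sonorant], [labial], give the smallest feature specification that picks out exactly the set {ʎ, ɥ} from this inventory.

The class [+sonorant], [+dorsal] has exactly /ʎ, ɥ/ as its extension in this inventory. No smaller conjunction from the listed features achieves this: [+dorsal] alone would also admit /ɣ/; [+sonorant] alone would also admit /m, ɱ, n, r, …/; and checking the remaining single features turns up none with this extension.

[+sonorant, +dorsal]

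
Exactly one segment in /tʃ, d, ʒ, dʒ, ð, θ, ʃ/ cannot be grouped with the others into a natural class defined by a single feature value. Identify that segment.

d

[distributed] groups all but one: /ð, θ, dʒ, tʃ, ʒ, ʃ/ share [+distributed] while /d/ (voiced alveolar stop) alone is [−distributed]. Removing any other segment would not leave a single-feature class that excludes it.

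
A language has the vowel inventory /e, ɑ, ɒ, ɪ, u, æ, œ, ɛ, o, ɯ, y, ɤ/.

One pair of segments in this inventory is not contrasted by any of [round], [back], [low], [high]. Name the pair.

On the given features, /ɛ/ and /e/ have an identical profile: [−round], [−back], [−low], [−high]. No other two segments in the inventory coincide on all 4 features. (They do differ in [tense], which is not among the given features.)

ɛ, e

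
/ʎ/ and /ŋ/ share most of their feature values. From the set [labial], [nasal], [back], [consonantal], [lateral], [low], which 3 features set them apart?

/ʎ/ is the palatal lateral approximant and /ŋ/ is the velar nasal. Both are [-labial], [+consonantal], [-low]. /ʎ/ is [-nasal] while /ŋ/ is [+nasal]; /ʎ/ is [+lateral] while /ŋ/ is [-lateral]; /ʎ/ is [-back] while /ŋ/ is [+back], so the distinguishing features are [nasal], [lateral], [back].

[nasal], [lateral], [back]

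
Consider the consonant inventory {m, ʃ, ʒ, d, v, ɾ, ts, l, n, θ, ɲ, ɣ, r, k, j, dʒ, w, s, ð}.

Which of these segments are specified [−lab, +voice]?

Among the inventory, the [−labial] segments are /ʃ, ʒ, d, ɾ, ts, l, n, θ, ɲ, ɣ, r, k, j, dʒ, s, ð/.
Then [+voice] leaves /ʒ, d, ɾ, l, n, ɲ, ɣ, r, j, dʒ, ð/.

ʒ, d, ɾ, l, n, ɲ, ɣ, r, j, dʒ, ð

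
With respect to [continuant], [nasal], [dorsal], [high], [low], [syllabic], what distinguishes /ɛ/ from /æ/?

[low]

The two segments share [+continuant], [−nasal], [+dorsal], [−high], [+syllabic]. The only feature from the list on which they differ: /ɛ/ is [−low] while /æ/ is [+low].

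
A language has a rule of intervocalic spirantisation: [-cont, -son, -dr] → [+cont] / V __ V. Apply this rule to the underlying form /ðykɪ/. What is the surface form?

The only segment in the rule's environment that also matches [-cont, -son, -dr] is /k/. Applying [+continuant] turns the voiceless velar stop into /x/ (voiceless velar fricative), giving [ðyxɪ].

[ðyxɪ]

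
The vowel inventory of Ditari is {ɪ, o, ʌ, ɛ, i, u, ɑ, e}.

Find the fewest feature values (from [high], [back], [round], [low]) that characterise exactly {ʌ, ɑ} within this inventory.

[+back, -round]

Every target segment is [+back], [-round]; each remaining inventory member fails at least one of these. Each conjunct is needed — [-round] alone would also admit /ɪ, ɛ, i, e/; [+back] alone would also admit /o, u/ — and no other single listed feature has exactly this extension, so two is the minimum.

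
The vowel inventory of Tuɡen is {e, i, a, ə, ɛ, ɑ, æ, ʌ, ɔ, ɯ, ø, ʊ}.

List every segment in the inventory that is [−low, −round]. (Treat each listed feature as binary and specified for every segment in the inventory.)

Checking each segment against [−low], [−round]: /e/ (mid front unrounded tense vowel), /i/ (high front unrounded tense vowel), /ə/ (mid central vowel (schwa)), /ɛ/ (mid front unrounded lax vowel), /ʌ/ (mid back unrounded lax vowel), /ɯ/ (high back unrounded vowel) satisfy every feature; every other segment in the inventory fails at least one.

e, i, ə, ɛ, ʌ, ɯ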